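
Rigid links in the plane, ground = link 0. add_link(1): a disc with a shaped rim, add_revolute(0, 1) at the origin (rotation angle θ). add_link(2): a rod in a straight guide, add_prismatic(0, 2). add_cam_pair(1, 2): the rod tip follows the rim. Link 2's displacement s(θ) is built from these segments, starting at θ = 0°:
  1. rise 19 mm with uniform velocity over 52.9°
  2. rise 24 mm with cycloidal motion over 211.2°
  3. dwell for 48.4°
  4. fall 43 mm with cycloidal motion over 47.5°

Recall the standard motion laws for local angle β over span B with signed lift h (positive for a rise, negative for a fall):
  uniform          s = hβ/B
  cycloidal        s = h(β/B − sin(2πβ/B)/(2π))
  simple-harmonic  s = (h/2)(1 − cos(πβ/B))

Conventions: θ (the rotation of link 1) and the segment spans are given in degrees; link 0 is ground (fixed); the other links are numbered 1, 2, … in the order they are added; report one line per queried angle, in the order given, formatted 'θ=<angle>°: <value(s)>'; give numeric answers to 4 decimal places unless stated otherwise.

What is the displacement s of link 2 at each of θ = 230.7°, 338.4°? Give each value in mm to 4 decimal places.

segment 1 (0° to 52.9°, uniform, h = 19) is passed completely: s = 0.0000 + (19) = 19.0000
θ = 230.7° falls in segment 2 (52.9° to 264.1°, cycloidal, h = 24): β = 230.7 − 52.9 = 177.8°, B = 211.2°; Δs = 24·(0.8419 − sin(2π·0.8419)/(2π)) = 23.4056; s = 19.0000 + 23.4056 = 42.4056
segment 2 (52.9° to 264.1°, cycloidal, h = 24) is passed completely: s = 19.0000 + (24) = 43.0000
segment 3 (264.1° to 312.5°, dwell): s unchanged at 43.0000
θ = 338.4° falls in segment 4 (312.5° to 360°, cycloidal, h = -43): β = 338.4 − 312.5 = 25.9°, B = 47.5°; Δs = -43·(0.5453 − sin(2π·0.5453)/(2π)) = -25.3665; s = 43.0000 − 25.3665 = 17.6335

θ=230.7°: 42.4056
θ=338.4°: 17.6335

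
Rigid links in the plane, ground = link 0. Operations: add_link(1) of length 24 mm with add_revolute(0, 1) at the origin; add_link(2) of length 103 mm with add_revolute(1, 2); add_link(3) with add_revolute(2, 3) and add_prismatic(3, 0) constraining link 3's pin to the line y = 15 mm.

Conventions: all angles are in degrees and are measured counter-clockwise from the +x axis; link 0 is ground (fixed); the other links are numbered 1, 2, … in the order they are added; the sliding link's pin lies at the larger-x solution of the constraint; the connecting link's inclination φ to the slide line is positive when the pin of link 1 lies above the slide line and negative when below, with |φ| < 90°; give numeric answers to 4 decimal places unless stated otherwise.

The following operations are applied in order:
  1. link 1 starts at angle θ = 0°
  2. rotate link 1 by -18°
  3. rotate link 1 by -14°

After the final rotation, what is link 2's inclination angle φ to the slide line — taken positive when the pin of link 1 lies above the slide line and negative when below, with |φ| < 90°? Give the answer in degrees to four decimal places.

geometry: r = 24 mm, L = 103 mm, e = 15 mm; θ starts at 0°
rotate link 1 by -18°: θ ← 0° -18° = -18°
rotate link 1 by -14°: θ ← -18° -14° = -32°
h = r sin θ − e = -12.718062 − 15 = -27.718062
sin φ = h / L = -27.718062 / 103 = -0.26910740
φ = arcsin(-0.26910740) = -15.611159°

-15.6112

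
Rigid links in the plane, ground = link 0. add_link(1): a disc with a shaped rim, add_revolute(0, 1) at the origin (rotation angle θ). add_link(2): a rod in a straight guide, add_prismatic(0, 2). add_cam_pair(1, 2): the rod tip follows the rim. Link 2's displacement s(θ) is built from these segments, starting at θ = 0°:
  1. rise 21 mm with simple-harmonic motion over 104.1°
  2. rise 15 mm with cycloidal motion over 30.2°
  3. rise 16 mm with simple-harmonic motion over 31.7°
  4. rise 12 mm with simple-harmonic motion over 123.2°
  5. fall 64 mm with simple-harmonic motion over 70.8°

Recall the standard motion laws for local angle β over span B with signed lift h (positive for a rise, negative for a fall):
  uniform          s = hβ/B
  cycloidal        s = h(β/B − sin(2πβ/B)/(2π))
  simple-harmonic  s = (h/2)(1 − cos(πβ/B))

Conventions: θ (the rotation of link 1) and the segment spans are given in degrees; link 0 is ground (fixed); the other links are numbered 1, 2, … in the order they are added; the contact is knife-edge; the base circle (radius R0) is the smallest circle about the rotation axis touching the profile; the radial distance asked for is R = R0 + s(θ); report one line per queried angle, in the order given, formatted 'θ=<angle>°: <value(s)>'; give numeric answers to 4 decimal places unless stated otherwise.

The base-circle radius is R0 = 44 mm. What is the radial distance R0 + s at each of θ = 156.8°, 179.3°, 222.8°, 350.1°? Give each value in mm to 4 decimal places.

segment 1 (0° to 104.1°, simple-harmonic, h = 21) is passed completely: s = 0.0000 + (21) = 21.0000
segment 2 (104.1° to 134.3°, cycloidal, h = 15) is passed completely: s = 21.0000 + (15) = 36.0000
θ = 156.8° falls in segment 3 (134.3° to 166°, simple-harmonic, h = 16): β = 156.8 − 134.3 = 22.5°, B = 31.7°; Δs = 16/2·(1 − cos(π·0.7098)) = 12.8989; s = 36.0000 + 12.8989 = 48.8989
segment 3 (134.3° to 166°, simple-harmonic, h = 16) is passed completely: s = 36.0000 + (16) = 52.0000
θ = 179.3° falls in segment 4 (166° to 289.2°, simple-harmonic, h = 12): β = 179.3 − 166 = 13.3°, B = 123.2°; Δs = 12/2·(1 − cos(π·0.1080)) = 0.3418; s = 52.0000 + 0.3418 = 52.3418
θ = 222.8° falls in segment 4 (166° to 289.2°, simple-harmonic, h = 12): β = 222.8 − 166 = 56.8°, B = 123.2°; Δs = 12/2·(1 − cos(π·0.4610)) = 5.2674; s = 52.0000 + 5.2674 = 57.2674
segment 4 (166° to 289.2°, simple-harmonic, h = 12) is passed completely: s = 52.0000 + (12) = 64.0000
θ = 350.1° falls in segment 5 (289.2° to 360°, simple-harmonic, h = -64): β = 350.1 − 289.2 = 60.9°, B = 70.8°; Δs = -64/2·(1 − cos(π·0.8602)) = -60.9617; s = 64.0000 − 60.9617 = 3.0383
θ=156.8°: R = R0 + s = 44 + 48.8989 = 92.8989
θ=179.3°: R = R0 + s = 44 + 52.3418 = 96.3418
θ=222.8°: R = R0 + s = 44 + 57.2674 = 101.2674
θ=350.1°: R = R0 + s = 44 + 3.0383 = 47.0383

θ=156.8°: 92.8989
θ=179.3°: 96.3418
θ=222.8°: 101.2674
θ=350.1°: 47.0383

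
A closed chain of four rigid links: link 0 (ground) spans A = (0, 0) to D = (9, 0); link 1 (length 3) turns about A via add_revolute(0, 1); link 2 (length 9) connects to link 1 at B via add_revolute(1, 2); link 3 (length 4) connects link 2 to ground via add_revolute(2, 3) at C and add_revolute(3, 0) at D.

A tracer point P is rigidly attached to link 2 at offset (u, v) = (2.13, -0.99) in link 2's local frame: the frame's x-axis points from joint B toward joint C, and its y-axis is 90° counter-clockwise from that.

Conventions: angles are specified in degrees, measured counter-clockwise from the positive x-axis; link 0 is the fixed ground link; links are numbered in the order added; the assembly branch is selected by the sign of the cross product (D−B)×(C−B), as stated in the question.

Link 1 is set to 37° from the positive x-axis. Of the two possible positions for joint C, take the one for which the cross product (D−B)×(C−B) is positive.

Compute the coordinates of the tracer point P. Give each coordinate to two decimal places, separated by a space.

A=(0,0), D=(9.00,0)
B = A + 3.00·(cos37°, sin37°) = (2.3959, 1.8054)
|BD| = 6.8464
circle(B,9.00) ∩ circle(D,4.00): a=8.1702, h=3.7746
  candidates: C₊=(11.2723,3.2919) cross=25.843; C₋=(9.2815,-3.9901) cross=-25.843
  branch + wants cross > 0 → take C=(11.2723,3.2919) (cross=25.843)
ex = (C−B)/|BC| = (0.9863,0.1652); ey = (-0.1652,0.9863)
P = B + 2.13·ex + -0.99·ey = (4.6602,1.1808)

4.66 1.18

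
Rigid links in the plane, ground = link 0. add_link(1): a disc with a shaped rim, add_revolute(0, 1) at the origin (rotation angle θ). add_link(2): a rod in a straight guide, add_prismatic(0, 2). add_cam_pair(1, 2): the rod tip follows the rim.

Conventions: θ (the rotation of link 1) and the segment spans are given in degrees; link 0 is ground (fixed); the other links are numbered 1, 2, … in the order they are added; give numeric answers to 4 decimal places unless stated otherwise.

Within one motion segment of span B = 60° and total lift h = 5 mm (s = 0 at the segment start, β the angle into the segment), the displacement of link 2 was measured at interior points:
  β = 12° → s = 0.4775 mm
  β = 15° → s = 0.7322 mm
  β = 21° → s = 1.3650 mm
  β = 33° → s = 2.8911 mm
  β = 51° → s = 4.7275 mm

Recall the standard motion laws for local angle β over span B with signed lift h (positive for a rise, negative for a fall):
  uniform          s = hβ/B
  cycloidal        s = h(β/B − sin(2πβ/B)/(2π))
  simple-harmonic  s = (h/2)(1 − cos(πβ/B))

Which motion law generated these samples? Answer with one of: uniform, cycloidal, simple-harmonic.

candidates at β/B = r: uniform s = h·r (linear in β); cycloidal s = h·(r − sin(2πr)/(2π)); simple-harmonic s = (h/2)(1 − cos(πr))
β=12°: printed 0.4775 | uniform 1.0000, cycloidal 0.2432, simple-harmonic 0.4775
β=15°: printed 0.7322 | uniform 1.2500, cycloidal 0.4542, simple-harmonic 0.7322
β=21°: printed 1.3650 | uniform 1.7500, cycloidal 1.1062, simple-harmonic 1.3650
β=33°: printed 2.8911 | uniform 2.7500, cycloidal 2.9959, simple-harmonic 2.8911
β=51°: printed 4.7275 | uniform 4.2500, cycloidal 4.8938, simple-harmonic 4.7275
only one law matches every sample → simple-harmonic

simple-harmonic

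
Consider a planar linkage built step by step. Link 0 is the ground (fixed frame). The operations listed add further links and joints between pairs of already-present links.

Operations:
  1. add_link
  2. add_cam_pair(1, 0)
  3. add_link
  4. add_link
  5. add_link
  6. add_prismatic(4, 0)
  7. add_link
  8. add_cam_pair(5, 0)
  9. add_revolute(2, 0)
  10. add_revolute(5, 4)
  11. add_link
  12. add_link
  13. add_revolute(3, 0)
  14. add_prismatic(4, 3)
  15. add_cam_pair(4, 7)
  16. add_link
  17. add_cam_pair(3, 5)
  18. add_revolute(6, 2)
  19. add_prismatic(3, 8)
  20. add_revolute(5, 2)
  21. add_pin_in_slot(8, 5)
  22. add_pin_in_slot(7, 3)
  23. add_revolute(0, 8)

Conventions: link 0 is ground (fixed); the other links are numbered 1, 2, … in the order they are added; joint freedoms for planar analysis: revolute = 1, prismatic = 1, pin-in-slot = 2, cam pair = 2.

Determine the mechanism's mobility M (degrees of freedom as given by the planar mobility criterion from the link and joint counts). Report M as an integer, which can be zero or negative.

(L,J1,J2)=(1,0,0); link0 fixed
link1: (2,0,0)
C 1-0 [J2]: (2,0,1)
link2: (3,0,1)
link3: (4,0,1)
link4: (5,0,1)
P 4-0 [J1]: (5,1,1)
link5: (6,1,1)
C 5-0 [J2]: (6,1,2)
R 2-0 [J1]: (6,2,2)
R 5-4 [J1]: (6,3,2)
link6: (7,3,2)
link7: (8,3,2)
R 3-0 [J1]: (8,4,2)
P 4-3 [J1]: (8,5,2)
C 4-7 [J2]: (8,5,3)
link8: (9,5,3)
C 3-5 [J2]: (9,5,4)
R 6-2 [J1]: (9,6,4)
P 3-8 [J1]: (9,7,4)
R 5-2 [J1]: (9,8,4)
PS 8-5 [J2]: (9,8,5)
PS 7-3 [J2]: (9,8,6)
R 0-8 [J1]: (9,9,6)
Grübler: 3·8 − 2·9 − 6 = 0

M = 0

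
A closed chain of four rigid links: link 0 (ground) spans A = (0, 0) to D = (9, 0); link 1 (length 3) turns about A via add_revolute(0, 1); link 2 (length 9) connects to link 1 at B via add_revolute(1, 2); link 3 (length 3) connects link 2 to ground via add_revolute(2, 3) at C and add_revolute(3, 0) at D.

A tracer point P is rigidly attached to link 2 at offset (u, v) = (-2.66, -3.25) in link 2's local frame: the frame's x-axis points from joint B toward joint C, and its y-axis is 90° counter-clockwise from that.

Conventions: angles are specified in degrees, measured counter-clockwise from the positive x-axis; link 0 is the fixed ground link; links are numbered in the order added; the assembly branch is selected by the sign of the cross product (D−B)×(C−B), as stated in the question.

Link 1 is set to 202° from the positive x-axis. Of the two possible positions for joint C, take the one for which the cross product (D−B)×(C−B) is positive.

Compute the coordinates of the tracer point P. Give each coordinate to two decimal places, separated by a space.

A=(0,0), D=(9.00,0)
B = A + 3.00·(cos202°, sin202°) = (-2.7816, -1.1238)
|BD| = 11.8350
circle(B,9.00) ∩ circle(D,3.00): a=8.9593, h=0.8546
  candidates: C₊=(6.0561,0.5777) cross=10.114; C₋=(6.2184,-1.1238) cross=-10.114
  branch + wants cross > 0 → take C=(6.0561,0.5777) (cross=10.114)
ex = (C−B)/|BC| = (0.9820,0.1891); ey = (-0.1891,0.9820)
P = B + -2.66·ex + -3.25·ey = (-4.7791,-4.8181)

-4.78 -4.82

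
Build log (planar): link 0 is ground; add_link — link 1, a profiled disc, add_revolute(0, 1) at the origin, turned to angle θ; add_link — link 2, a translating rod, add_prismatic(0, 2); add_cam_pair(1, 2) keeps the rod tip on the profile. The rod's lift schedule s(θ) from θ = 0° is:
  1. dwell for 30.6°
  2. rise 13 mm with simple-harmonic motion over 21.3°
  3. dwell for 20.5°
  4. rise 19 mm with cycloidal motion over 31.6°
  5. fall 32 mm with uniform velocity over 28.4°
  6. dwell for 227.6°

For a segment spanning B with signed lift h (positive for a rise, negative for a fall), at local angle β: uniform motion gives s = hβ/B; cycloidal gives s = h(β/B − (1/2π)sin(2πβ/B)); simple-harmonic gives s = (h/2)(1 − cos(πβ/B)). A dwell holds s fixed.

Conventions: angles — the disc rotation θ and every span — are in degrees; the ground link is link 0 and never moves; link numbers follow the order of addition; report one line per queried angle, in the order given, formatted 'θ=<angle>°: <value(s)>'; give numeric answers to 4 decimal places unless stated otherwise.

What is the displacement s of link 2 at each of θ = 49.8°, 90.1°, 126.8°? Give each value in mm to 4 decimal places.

seg 1 [0°–30.6°] dwell: s stays 0.0000
seg 2 [30.6°–51.9°] simple-harmonic, h=13: θ=49.8° here. β=19.2, B=21.3. 13/2·(1 − cos(π·0.9014)) = 12.6907 → s = 12.6907
seg 2 [30.6°–51.9°] simple-harmonic, h=13: full span → s += 13 → s = 13.0000
seg 3 [51.9°–72.4°] dwell: s stays 13.0000
seg 4 [72.4°–104°] cycloidal, h=19: θ=90.1° here. β=17.7, B=31.6. 19·(0.5601 − sin(2π·0.5601)/(2π)) = 11.7578 → s = 24.7578
seg 4 [72.4°–104°] cycloidal, h=19: full span → s += 19 → s = 32.0000
seg 5 [104°–132.4°] uniform, h=-32: θ=126.8° here. β=22.8, B=28.4. -32·22.8/28.4 = -25.6901 → s = 6.3099

θ=49.8°: 12.6907
θ=90.1°: 24.7578
θ=126.8°: 6.3099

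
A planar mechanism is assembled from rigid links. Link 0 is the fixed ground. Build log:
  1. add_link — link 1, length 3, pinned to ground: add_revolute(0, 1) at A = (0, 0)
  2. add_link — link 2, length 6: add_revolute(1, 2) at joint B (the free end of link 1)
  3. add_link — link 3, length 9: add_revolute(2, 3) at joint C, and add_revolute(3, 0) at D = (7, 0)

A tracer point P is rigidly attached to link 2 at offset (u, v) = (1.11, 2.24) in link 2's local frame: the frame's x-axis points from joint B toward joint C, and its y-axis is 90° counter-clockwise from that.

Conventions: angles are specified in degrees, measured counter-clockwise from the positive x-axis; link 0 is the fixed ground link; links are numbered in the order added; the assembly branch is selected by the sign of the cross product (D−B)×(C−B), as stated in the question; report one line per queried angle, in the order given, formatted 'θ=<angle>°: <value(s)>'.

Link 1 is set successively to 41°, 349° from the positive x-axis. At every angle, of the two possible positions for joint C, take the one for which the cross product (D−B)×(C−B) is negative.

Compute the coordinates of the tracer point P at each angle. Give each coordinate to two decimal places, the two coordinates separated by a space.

A=(0,0), D=(7.00,0)
θ=41°: B = A + 3.00·(cos41°, sin41°) = (2.2641, 1.9682)
θ=41°: |BD| = 5.1286
θ=41°: circle(B,6.00) ∩ circle(D,9.00): a=-1.8229, h=5.7164
θ=41°:   candidates: C₊=(2.7746,7.9464) cross=29.317; C₋=(-1.6130,-2.6109) cross=-29.317
θ=41°:   branch - wants cross < 0 → take C=(-1.6130,-2.6109) (cross=-29.317)
θ=41°: ex = (C−B)/|BC| = (-0.6462,-0.7632); ey = (0.7632,-0.6462)
θ=41°: P = B + 1.11·ex + 2.24·ey = (3.2564,-0.3264)
θ=349°: B = A + 3.00·(cos349°, sin349°) = (2.9449, -0.5724)
θ=349°: |BD| = 4.0953
θ=349°: circle(B,6.00) ∩ circle(D,9.00): a=-3.4464, h=4.9114
θ=349°:   candidates: C₊=(-1.1542,3.8091) cross=20.114; C₋=(0.2188,-5.9174) cross=-20.114
θ=349°:   branch - wants cross < 0 → take C=(0.2188,-5.9174) (cross=-20.114)
θ=349°: ex = (C−B)/|BC| = (-0.4543,-0.8908); ey = (0.8908,-0.4543)
θ=349°: P = B + 1.11·ex + 2.24·ey = (4.4360,-2.5790)

θ=41°: 3.26 -0.33
θ=349°: 4.44 -2.58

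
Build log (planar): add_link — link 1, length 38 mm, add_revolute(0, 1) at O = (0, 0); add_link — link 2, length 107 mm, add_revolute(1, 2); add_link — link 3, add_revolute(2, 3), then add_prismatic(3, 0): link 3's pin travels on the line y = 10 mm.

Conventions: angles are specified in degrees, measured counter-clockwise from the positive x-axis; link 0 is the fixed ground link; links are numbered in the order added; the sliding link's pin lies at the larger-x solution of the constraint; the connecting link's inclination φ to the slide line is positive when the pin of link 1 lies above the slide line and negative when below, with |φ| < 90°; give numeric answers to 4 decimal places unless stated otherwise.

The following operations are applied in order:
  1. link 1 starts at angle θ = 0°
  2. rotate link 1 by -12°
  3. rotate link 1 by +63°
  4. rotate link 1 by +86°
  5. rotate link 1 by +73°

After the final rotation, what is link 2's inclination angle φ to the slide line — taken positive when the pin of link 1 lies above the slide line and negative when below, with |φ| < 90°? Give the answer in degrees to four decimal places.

geometry: r = 38 mm, L = 107 mm, e = 10 mm; θ starts at 0°
rotate link 1 by -12°: θ ← 0° -12° = -12°
rotate link 1 by +63°: θ ← -12° +63° = 51°
rotate link 1 by +86°: θ ← 51° +86° = 137°
rotate link 1 by +73°: θ ← 137° +73° = 210°
h = r sin θ − e = -19.000000 − 10 = -29.000000
sin φ = h / L = -29.000000 / 107 = -0.27102804
φ = arcsin(-0.27102804) = -15.725450°

-15.7255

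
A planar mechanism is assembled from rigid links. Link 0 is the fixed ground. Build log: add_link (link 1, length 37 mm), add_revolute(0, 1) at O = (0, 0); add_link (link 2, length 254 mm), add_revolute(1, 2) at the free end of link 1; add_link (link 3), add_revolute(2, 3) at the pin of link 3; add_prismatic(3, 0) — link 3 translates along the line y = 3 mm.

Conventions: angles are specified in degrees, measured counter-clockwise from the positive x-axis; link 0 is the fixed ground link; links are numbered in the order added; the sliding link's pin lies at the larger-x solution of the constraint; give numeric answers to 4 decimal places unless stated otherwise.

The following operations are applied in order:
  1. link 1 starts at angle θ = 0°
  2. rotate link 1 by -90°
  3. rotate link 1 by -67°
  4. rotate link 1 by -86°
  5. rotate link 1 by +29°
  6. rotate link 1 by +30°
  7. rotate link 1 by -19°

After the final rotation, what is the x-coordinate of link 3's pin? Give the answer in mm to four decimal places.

geometry: r = 37 mm, L = 254 mm, e = 3 mm; θ starts at 0°
rotate link 1 by -90°: θ ← 0° -90° = -90°
rotate link 1 by -67°: θ ← -90° -67° = -157°
rotate link 1 by -86°: θ ← -157° -86° = -243°
rotate link 1 by +29°: θ ← -243° +29° = -214°
rotate link 1 by +30°: θ ← -214° +30° = -184°
rotate link 1 by -19°: θ ← -184° -19° = -203°
crank pin P = (r cos θ, r sin θ) = (-34.058680, 14.457052)
h = r sin θ − e = 14.457052 − 3 = 11.457052
x = r cos θ + √(L² − h²) = -34.058680 + 253.741475 = 219.682795

219.6828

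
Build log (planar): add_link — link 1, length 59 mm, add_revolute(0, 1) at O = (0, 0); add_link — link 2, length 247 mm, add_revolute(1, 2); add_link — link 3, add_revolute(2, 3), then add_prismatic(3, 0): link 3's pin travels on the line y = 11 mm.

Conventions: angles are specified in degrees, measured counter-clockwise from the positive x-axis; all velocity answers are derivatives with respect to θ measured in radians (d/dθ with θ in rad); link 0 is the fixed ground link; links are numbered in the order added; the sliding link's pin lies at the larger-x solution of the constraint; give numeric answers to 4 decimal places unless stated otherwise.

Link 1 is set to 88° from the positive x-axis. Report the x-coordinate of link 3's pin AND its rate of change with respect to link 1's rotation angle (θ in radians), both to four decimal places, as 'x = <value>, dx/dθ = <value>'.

geometry: r = 59 mm, L = 247 mm, e = 11 mm
crank pin P = (r cos θ, r sin θ) = (2.059070, 58.964059)
h = r sin θ − e = 58.964059 − 11 = 47.964059
x = r cos θ + √(L² − h²) = 2.059070 + 242.298265 = 244.357335
dx/dθ = −r sin θ − h·r cos θ/√(L² − h²) (θ in radians; h = 47.964059) = -59.371661

x = 244.3573, dx/dθ = -59.3717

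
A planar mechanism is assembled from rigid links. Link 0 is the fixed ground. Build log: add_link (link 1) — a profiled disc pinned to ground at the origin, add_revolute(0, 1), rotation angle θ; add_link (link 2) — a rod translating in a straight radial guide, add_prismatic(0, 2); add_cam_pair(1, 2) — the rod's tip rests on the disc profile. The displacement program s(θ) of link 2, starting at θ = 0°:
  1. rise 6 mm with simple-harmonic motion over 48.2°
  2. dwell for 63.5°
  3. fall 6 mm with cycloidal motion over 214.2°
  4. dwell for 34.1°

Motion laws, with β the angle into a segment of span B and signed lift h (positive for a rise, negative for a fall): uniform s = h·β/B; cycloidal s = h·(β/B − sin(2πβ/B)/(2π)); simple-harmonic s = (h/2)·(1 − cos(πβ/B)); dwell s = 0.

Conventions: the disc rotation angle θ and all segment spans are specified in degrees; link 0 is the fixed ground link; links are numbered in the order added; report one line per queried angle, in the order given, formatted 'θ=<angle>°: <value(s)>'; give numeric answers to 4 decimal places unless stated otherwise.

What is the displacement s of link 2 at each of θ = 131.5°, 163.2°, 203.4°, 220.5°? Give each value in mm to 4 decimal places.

seg 1 [0°–48.2°] simple-harmonic, h=6: full span → s += 6 → s = 6.0000
seg 2 [48.2°–111.7°] dwell: s stays 6.0000
seg 3 [111.7°–325.9°] cycloidal, h=-6: θ=131.5° here. β=19.8, B=214.2. -6·(0.0924 − sin(2π·0.0924)/(2π)) = -0.0307 → s = 5.9693
seg 3 [111.7°–325.9°] cycloidal, h=-6: θ=163.2° here. β=51.5, B=214.2. -6·(0.2404 − sin(2π·0.2404)/(2π)) = -0.4894 → s = 5.5106
seg 3 [111.7°–325.9°] cycloidal, h=-6: θ=203.4° here. β=91.7, B=214.2. -6·(0.4281 − sin(2π·0.4281)/(2π)) = -2.1518 → s = 3.8482
seg 3 [111.7°–325.9°] cycloidal, h=-6: θ=220.5° here. β=108.8, B=214.2. -6·(0.5079 − sin(2π·0.5079)/(2π)) = -3.0952 → s = 2.9048

θ=131.5°: 5.9693
θ=163.2°: 5.5106
θ=203.4°: 3.8482
θ=220.5°: 2.9048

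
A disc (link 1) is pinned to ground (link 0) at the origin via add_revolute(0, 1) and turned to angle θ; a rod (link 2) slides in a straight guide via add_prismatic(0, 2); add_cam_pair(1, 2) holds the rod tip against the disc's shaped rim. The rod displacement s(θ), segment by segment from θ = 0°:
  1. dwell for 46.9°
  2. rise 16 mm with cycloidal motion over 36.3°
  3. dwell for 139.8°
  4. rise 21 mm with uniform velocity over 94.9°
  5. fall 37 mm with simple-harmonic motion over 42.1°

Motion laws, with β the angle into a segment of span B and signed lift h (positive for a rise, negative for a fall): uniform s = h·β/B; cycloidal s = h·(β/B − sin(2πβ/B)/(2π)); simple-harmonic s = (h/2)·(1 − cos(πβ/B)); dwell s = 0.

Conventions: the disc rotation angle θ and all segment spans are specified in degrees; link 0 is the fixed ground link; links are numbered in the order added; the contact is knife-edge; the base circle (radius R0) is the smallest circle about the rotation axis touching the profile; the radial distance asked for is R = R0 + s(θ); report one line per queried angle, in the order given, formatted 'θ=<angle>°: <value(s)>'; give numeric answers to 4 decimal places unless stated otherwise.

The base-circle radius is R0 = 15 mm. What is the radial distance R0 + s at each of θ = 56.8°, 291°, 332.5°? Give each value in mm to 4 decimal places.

segment 1 (0° to 46.9°, dwell): s unchanged at 0.0000
θ = 56.8° falls in segment 2 (46.9° to 83.2°, cycloidal, h = 16): β = 56.8 − 46.9 = 9.9°, B = 36.3°; Δs = 16·(0.2727 − sin(2π·0.2727)/(2π)) = 1.8431; s = 0.0000 + 1.8431 = 1.8431
segment 2 (46.9° to 83.2°, cycloidal, h = 16) is passed completely: s = 0.0000 + (16) = 16.0000
segment 3 (83.2° to 223°, dwell): s unchanged at 16.0000
θ = 291° falls in segment 4 (223° to 317.9°, uniform, h = 21): β = 291 − 223 = 68°, B = 94.9°; Δs = 21·68/94.9 = 15.0474; s = 16.0000 + 15.0474 = 31.0474
segment 4 (223° to 317.9°, uniform, h = 21) is passed completely: s = 16.0000 + (21) = 37.0000
θ = 332.5° falls in segment 5 (317.9° to 360°, simple-harmonic, h = -37): β = 332.5 − 317.9 = 14.6°, B = 42.1°; Δs = -37/2·(1 − cos(π·0.3468)) = -9.9355; s = 37.0000 − 9.9355 = 27.0645
θ=56.8°: R = R0 + s = 15 + 1.8431 = 16.8431
θ=291°: R = R0 + s = 15 + 31.0474 = 46.0474
θ=332.5°: R = R0 + s = 15 + 27.0645 = 42.0645

θ=56.8°: 16.8431
θ=291°: 46.0474
θ=332.5°: 42.0645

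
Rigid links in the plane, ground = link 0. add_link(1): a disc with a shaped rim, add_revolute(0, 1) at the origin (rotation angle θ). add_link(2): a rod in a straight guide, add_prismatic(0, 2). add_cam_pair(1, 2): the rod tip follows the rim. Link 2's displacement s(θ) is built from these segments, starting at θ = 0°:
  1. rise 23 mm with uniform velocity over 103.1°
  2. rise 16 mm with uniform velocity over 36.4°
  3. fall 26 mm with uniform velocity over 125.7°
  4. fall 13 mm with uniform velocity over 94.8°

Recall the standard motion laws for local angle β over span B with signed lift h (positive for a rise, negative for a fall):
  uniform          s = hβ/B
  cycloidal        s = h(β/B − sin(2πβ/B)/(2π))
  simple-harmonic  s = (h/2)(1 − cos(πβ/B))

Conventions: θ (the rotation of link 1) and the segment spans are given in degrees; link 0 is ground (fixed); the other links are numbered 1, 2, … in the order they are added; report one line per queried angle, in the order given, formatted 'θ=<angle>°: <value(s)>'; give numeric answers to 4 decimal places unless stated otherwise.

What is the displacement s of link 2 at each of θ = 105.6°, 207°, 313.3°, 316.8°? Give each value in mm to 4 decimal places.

segment 1 (0° to 103.1°, uniform, h = 23) is passed completely: s = 0.0000 + (23) = 23.0000
θ = 105.6° falls in segment 2 (103.1° to 139.5°, uniform, h = 16): β = 105.6 − 103.1 = 2.5°, B = 36.4°; Δs = 16·2.5/36.4 = 1.0989; s = 23.0000 + 1.0989 = 24.0989
segment 2 (103.1° to 139.5°, uniform, h = 16) is passed completely: s = 23.0000 + (16) = 39.0000
θ = 207° falls in segment 3 (139.5° to 265.2°, uniform, h = -26): β = 207 − 139.5 = 67.5°, B = 125.7°; Δs = -26·67.5/125.7 = -13.9618; s = 39.0000 − 13.9618 = 25.0382
segment 3 (139.5° to 265.2°, uniform, h = -26) is passed completely: s = 39.0000 + (-26) = 13.0000
θ = 313.3° falls in segment 4 (265.2° to 360°, uniform, h = -13): β = 313.3 − 265.2 = 48.1°, B = 94.8°; Δs = -13·48.1/94.8 = -6.5960; s = 13.0000 − 6.5960 = 6.4040
θ = 316.8° falls in segment 4 (265.2° to 360°, uniform, h = -13): β = 316.8 − 265.2 = 51.6°, B = 94.8°; Δs = -13·51.6/94.8 = -7.0759; s = 13.0000 − 7.0759 = 5.9241

θ=105.6°: 24.0989
θ=207°: 25.0382
θ=313.3°: 6.4040
θ=316.8°: 5.9241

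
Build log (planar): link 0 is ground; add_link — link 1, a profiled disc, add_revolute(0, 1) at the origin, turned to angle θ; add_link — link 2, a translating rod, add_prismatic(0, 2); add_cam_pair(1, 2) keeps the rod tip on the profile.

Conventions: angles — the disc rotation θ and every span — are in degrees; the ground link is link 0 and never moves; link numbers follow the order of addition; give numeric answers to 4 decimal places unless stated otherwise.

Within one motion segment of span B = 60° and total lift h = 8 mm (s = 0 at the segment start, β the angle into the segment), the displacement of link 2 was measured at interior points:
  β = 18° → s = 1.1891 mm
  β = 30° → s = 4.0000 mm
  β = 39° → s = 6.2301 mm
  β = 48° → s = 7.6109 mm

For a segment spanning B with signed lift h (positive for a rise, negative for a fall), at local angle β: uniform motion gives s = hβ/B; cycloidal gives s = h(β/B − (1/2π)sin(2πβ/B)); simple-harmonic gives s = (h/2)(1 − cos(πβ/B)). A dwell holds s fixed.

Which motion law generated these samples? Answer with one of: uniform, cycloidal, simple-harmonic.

candidates at β/B = r: uniform s = h·r (linear in β); cycloidal s = h·(r − sin(2πr)/(2π)); simple-harmonic s = (h/2)(1 − cos(πr))
β=18°: printed 1.1891 | uniform 2.4000, cycloidal 1.1891, simple-harmonic 1.6489
β=30°: printed 4.0000 | uniform 4.0000, cycloidal 4.0000, simple-harmonic 4.0000
β=39°: printed 6.2301 | uniform 5.2000, cycloidal 6.2301, simple-harmonic 5.8160
β=48°: printed 7.6109 | uniform 6.4000, cycloidal 7.6109, simple-harmonic 7.2361
only one law matches every sample → cycloidal

cycloidal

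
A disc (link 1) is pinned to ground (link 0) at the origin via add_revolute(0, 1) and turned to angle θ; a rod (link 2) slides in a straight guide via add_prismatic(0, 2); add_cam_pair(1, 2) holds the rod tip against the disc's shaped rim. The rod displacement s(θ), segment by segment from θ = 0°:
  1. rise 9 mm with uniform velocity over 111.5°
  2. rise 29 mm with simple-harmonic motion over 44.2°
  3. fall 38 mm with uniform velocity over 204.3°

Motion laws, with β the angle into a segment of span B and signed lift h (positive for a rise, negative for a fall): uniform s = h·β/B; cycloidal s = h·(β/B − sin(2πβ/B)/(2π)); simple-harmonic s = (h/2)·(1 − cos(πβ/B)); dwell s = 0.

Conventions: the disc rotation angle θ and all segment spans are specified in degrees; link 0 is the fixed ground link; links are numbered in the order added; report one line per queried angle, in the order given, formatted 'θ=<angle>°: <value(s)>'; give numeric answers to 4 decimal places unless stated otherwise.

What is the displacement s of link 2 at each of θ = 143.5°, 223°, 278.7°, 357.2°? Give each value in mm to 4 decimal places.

segment 1 (0° to 111.5°, uniform, h = 9) is passed completely: s = 0.0000 + (9) = 9.0000
θ = 143.5° falls in segment 2 (111.5° to 155.7°, simple-harmonic, h = 29): β = 143.5 − 111.5 = 32°, B = 44.2°; Δs = 29/2·(1 − cos(π·0.7240)) = 23.8817; s = 9.0000 + 23.8817 = 32.8817
segment 2 (111.5° to 155.7°, simple-harmonic, h = 29) is passed completely: s = 9.0000 + (29) = 38.0000
θ = 223° falls in segment 3 (155.7° to 360°, uniform, h = -38): β = 223 − 155.7 = 67.3°, B = 204.3°; Δs = -38·67.3/204.3 = -12.5179; s = 38.0000 − 12.5179 = 25.4821
θ = 278.7° falls in segment 3 (155.7° to 360°, uniform, h = -38): β = 278.7 − 155.7 = 123°, B = 204.3°; Δs = -38·123/204.3 = -22.8781; s = 38.0000 − 22.8781 = 15.1219
θ = 357.2° falls in segment 3 (155.7° to 360°, uniform, h = -38): β = 357.2 − 155.7 = 201.5°, B = 204.3°; Δs = -38·201.5/204.3 = -37.4792; s = 38.0000 − 37.4792 = 0.5208

θ=143.5°: 32.8817
θ=223°: 25.4821
θ=278.7°: 15.1219
θ=357.2°: 0.5208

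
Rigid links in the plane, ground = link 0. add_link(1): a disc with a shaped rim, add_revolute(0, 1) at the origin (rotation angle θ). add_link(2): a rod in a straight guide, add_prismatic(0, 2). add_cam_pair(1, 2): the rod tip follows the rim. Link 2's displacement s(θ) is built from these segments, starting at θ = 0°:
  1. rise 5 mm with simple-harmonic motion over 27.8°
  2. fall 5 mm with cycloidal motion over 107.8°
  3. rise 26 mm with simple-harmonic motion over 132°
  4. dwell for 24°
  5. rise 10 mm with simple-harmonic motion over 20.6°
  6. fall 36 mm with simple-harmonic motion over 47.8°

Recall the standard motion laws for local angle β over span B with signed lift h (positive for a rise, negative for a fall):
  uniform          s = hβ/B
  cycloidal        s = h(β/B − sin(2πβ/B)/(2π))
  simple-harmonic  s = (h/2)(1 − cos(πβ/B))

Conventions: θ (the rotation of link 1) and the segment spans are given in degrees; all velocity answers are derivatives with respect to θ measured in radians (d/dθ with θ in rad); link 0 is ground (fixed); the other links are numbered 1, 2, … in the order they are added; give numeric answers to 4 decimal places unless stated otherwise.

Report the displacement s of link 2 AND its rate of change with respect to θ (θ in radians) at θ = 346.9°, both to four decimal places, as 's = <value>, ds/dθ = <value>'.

segment 1 (0° to 27.8°, simple-harmonic, h = 5) is passed completely: s = 0.0000 + (5) = 5.0000
segment 2 (27.8° to 135.6°, cycloidal, h = -5) is passed completely: s = 5.0000 + (-5) = 0.0000
segment 3 (135.6° to 267.6°, simple-harmonic, h = 26) is passed completely: s = 0.0000 + (26) = 26.0000
segment 4 (267.6° to 291.6°, dwell): s unchanged at 26.0000
segment 5 (291.6° to 312.2°, simple-harmonic, h = 10) is passed completely: s = 26.0000 + (10) = 36.0000
θ = 346.9° falls in segment 6 (312.2° to 360°, simple-harmonic, h = -36): β = 346.9 − 312.2 = 34.7°, B = 47.8°; Δs = -36/2·(1 − cos(π·0.7259)) = -29.7305; s = 36.0000 − 29.7305 = 6.2695
velocity in seg [312.2°–360°] (simple-harmonic), θ in radians: β = 34.7° = 0.6056 rad, B = 47.8° = 0.8343 rad; ds/dθ = (πh/(2B)) sin(πβ/B) = (π·(-36)/(2·0.8343)) sin(π·0.7259) = -51.411741 mm/rad

s = 6.2695, ds/dθ = -51.4117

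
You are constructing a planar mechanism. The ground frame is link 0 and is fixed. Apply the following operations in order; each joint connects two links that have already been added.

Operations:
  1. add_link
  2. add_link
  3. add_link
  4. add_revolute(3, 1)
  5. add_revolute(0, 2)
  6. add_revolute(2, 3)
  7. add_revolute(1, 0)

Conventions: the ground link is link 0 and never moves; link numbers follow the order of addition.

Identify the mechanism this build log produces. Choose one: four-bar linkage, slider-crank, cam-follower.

links: 4 (incl. ground); joints: 4 revolute, 0 prismatic, 0 higher (cam) pair, forming one closed loop
4 links in a single 4R loop → four-bar linkage

four-bar linkage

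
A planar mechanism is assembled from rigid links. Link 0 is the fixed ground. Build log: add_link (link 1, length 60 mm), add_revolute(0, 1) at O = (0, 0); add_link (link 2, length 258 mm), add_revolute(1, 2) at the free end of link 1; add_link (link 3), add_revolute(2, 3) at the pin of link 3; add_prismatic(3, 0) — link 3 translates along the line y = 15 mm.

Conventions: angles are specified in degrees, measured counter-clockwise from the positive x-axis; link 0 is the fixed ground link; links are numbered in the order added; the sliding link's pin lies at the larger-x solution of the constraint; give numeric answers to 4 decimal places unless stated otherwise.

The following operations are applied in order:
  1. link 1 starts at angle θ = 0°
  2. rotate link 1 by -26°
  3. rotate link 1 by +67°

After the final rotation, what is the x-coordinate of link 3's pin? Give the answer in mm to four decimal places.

geometry: r = 60 mm, L = 258 mm, e = 15 mm; θ starts at 0°
rotate link 1 by -26°: θ ← 0° -26° = -26°
rotate link 1 by +67°: θ ← -26° +67° = 41°
crank pin P = (r cos θ, r sin θ) = (45.282575, 39.363542)
h = r sin θ − e = 39.363542 − 15 = 24.363542
x = r cos θ + √(L² − h²) = 45.282575 + 256.847071 = 302.129646

302.1296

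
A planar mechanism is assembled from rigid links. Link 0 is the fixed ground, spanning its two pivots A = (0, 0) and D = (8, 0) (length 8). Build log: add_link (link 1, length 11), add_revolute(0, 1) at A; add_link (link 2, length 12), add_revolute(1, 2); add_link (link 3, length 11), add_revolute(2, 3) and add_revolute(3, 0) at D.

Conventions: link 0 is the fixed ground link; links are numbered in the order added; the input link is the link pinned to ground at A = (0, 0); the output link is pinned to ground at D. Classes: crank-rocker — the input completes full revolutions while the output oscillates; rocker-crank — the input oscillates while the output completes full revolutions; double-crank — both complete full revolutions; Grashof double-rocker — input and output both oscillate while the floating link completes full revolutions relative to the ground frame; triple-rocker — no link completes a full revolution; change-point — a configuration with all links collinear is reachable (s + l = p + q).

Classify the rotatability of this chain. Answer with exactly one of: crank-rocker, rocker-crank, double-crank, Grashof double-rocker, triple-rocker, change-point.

lengths: ground=8, input=11, coupler=12, output=11
sorted: s=8 (shortest), l=12 (longest), p+q=22
s + l = 20 vs p + q = 22
s + l < p + q (Grashof) with shortest = ground link → double-crank

double-crank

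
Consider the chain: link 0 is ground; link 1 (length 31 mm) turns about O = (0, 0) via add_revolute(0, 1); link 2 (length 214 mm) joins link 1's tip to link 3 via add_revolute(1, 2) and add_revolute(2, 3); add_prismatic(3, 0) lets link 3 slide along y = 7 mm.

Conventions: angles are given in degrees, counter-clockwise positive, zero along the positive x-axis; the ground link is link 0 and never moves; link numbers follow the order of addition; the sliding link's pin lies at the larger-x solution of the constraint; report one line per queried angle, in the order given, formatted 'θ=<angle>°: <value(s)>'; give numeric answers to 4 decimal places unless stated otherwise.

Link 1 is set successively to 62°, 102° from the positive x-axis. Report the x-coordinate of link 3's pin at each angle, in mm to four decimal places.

geometry: r = 31 mm, L = 214 mm, e = 7 mm
θ=62°: crank pin P = (r cos θ, r sin θ) = (14.553618, 27.371375)
θ=62°: h = r sin θ − e = 27.371375 − 7 = 20.371375
θ=62°: x = r cos θ + √(L² − h²) = 14.553618 + 213.028184 = 227.581802
θ=102°: crank pin P = (r cos θ, r sin θ) = (-6.445262, 30.322576)
θ=102°: h = r sin θ − e = 30.322576 − 7 = 23.322576
θ=102°: x = r cos θ + √(L² − h²) = -6.445262 + 212.725310 = 206.280047

θ=62°: 227.5818
θ=102°: 206.2800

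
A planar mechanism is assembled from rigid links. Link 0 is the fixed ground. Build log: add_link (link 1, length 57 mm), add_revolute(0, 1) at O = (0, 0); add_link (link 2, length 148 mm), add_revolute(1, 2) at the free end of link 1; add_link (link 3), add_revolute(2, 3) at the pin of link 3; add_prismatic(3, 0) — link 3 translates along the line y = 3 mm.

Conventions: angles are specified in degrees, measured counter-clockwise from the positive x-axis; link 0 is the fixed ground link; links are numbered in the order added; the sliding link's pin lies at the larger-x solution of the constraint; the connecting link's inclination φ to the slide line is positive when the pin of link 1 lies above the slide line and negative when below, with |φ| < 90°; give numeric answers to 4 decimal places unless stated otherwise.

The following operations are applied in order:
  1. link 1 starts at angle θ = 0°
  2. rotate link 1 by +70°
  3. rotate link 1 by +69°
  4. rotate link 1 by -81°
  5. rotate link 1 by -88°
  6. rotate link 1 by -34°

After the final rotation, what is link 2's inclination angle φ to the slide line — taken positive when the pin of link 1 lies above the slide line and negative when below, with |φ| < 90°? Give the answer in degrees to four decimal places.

geometry: r = 57 mm, L = 148 mm, e = 3 mm; θ starts at 0°
rotate link 1 by +70°: θ ← 0° +70° = 70°
rotate link 1 by +69°: θ ← 70° +69° = 139°
rotate link 1 by -81°: θ ← 139° -81° = 58°
rotate link 1 by -88°: θ ← 58° -88° = -30°
rotate link 1 by -34°: θ ← -30° -34° = -64°
h = r sin θ − e = -51.231261 − 3 = -54.231261
sin φ = h / L = -54.231261 / 148 = -0.36642744
φ = arcsin(-0.36642744) = -21.495456°

-21.4955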